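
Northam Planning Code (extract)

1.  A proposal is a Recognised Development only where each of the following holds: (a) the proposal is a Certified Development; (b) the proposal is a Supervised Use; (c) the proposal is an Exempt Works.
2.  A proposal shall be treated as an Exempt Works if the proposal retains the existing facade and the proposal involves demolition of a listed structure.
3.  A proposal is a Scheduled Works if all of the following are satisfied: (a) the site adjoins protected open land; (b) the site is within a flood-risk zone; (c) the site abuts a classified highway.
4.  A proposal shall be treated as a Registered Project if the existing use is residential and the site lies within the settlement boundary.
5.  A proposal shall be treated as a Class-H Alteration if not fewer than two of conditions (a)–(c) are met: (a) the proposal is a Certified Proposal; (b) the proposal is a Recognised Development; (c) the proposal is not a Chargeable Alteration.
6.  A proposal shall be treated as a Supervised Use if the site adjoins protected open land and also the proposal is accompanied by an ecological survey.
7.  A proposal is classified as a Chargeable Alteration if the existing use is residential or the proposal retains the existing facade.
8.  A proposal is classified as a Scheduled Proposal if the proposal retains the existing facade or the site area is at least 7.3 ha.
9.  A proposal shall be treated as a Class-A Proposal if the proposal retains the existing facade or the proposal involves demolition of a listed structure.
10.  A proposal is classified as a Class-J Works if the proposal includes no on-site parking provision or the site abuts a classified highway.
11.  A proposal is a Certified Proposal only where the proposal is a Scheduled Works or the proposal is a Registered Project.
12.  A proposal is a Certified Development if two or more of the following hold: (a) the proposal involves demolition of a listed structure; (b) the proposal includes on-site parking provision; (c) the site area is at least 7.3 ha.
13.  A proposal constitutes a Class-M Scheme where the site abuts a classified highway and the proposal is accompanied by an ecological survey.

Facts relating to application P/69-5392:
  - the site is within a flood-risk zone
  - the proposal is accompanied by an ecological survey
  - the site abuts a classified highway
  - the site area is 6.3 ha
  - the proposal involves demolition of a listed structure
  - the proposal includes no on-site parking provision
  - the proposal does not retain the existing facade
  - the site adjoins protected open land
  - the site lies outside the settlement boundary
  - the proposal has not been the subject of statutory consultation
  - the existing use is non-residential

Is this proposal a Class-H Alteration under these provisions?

Yes

paragraph 3 — Scheduled Works: [the site adjoins protected open land? yes] AND [the site is within a flood-risk zone? yes] AND [the site abuts a classified highway? yes] → satisfied.
paragraph 4 — Registered Project: [the existing use is residential? no] AND [the site lies within the settlement boundary? no] → not satisfied.
paragraph 11 — Certified Proposal: [Scheduled Works (paragraph 3)? yes] OR [Registered Project (paragraph 4)? no] → satisfied.
paragraph 12 — Certified Development: the proposal involves demolition of a listed structure? yes; the proposal includes on-site parking provision? no; site area: 6.3 ha ≥ 7.3 ha? no — 1 of 3 hold (need ≥2) → not satisfied.
paragraph 6 — Supervised Use: [the site adjoins protected open land? yes] AND [the proposal is accompanied by an ecological survey? yes] → satisfied.
paragraph 2 — Exempt Works: [the proposal retains the existing facade? no] AND [the proposal involves demolition of a listed structure? yes] → not satisfied.
paragraph 1 — Recognised Development: [Certified Development (paragraph 12)? no] AND [Supervised Use (paragraph 6)? yes] AND [Exempt Works (paragraph 2)? no] → not satisfied.
paragraph 7 — Chargeable Alteration: [the existing use is residential? no] OR [the proposal retains the existing facade? no] → not satisfied.
paragraph 5 — Class-H Alteration: Certified Proposal (paragraph 11)? yes; Recognised Development (paragraph 1)? no; not a Chargeable Alteration (paragraph 7)? yes — 2 of 3 hold (need ≥2) → satisfied.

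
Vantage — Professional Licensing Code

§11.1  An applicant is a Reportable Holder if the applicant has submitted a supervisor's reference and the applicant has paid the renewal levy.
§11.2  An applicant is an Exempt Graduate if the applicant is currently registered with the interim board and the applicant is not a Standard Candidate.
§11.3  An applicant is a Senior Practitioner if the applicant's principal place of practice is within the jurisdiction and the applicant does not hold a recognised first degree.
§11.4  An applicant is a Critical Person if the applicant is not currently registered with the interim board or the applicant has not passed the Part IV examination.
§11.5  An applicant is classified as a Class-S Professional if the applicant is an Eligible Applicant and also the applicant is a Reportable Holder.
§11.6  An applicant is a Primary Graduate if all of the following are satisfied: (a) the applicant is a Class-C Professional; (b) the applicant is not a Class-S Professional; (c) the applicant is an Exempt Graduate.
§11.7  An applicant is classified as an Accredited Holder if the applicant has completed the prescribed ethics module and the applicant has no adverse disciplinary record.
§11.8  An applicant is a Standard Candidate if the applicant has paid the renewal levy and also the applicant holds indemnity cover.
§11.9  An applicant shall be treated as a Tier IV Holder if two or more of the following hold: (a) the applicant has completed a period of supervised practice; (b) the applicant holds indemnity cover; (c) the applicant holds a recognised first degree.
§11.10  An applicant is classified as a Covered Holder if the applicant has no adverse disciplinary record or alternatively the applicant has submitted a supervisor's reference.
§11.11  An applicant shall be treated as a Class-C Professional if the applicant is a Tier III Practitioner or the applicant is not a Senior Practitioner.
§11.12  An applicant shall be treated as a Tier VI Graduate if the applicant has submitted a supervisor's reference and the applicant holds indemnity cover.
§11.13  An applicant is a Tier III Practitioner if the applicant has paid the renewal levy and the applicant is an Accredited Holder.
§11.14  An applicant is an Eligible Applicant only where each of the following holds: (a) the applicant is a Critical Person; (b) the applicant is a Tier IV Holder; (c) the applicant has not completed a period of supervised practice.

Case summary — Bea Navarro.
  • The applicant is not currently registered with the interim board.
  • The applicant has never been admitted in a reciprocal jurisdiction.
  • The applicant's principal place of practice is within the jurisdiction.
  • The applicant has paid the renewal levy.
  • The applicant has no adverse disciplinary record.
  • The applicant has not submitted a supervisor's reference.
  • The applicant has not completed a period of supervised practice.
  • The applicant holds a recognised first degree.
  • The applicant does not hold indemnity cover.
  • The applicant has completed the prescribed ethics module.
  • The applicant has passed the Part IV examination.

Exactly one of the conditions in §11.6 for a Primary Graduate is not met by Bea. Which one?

Exempt Graduate

Under §11.7: the applicant has completed the prescribed ethics module? yes; and the applicant has no adverse disciplinary record? yes. So the applicant is an Accredited Holder.
Under §11.13: the applicant has paid the renewal levy? yes; and Accredited Holder (§11.7)? yes. So the applicant is a Tier III Practitioner.
Under §11.3: the applicant's principal place of practice is within the jurisdiction? yes; and the applicant does not hold a recognised first degree? no. So the applicant is not a Senior Practitioner.
Under §11.11: Tier III Practitioner (§11.13)? yes; or not a Senior Practitioner (§11.3)? yes. So the applicant is a Class-C Professional.
Under §11.4: the applicant is not currently registered with the interim board? yes; or the applicant has not passed the Part IV examination? no. So the applicant is a Critical Person.
Under §11.9: the applicant has completed a period of supervised practice? no; the applicant holds indemnity cover? no; the applicant holds a recognised first degree? yes — 1 of 3 hold (need ≥2) → not satisfied.
Under §11.14: Critical Person (§11.4)? yes; and Tier IV Holder (§11.9)? no; and the applicant has not completed a period of supervised practice? yes. So the applicant is not an Eligible Applicant.
Under §11.1: the applicant has submitted a supervisor's reference? no; and the applicant has paid the renewal levy? yes. So the applicant is not a Reportable Holder.
Under §11.5: Eligible Applicant (§11.14)? no; and Reportable Holder (§11.1)? no. So the applicant is not a Class-S Professional.
Under §11.8: the applicant has paid the renewal levy? yes; and the applicant holds indemnity cover? no. So the applicant is not a Standard Candidate.
Under §11.2: the applicant is currently registered with the interim board? no; and not a Standard Candidate (§11.8)? yes. So the applicant is not an Exempt Graduate.
Under §11.6: Class-C Professional (§11.11)? yes; and not a Class-S Professional (§11.5)? yes; and Exempt Graduate (§11.2)? no. So the applicant is not a Primary Graduate.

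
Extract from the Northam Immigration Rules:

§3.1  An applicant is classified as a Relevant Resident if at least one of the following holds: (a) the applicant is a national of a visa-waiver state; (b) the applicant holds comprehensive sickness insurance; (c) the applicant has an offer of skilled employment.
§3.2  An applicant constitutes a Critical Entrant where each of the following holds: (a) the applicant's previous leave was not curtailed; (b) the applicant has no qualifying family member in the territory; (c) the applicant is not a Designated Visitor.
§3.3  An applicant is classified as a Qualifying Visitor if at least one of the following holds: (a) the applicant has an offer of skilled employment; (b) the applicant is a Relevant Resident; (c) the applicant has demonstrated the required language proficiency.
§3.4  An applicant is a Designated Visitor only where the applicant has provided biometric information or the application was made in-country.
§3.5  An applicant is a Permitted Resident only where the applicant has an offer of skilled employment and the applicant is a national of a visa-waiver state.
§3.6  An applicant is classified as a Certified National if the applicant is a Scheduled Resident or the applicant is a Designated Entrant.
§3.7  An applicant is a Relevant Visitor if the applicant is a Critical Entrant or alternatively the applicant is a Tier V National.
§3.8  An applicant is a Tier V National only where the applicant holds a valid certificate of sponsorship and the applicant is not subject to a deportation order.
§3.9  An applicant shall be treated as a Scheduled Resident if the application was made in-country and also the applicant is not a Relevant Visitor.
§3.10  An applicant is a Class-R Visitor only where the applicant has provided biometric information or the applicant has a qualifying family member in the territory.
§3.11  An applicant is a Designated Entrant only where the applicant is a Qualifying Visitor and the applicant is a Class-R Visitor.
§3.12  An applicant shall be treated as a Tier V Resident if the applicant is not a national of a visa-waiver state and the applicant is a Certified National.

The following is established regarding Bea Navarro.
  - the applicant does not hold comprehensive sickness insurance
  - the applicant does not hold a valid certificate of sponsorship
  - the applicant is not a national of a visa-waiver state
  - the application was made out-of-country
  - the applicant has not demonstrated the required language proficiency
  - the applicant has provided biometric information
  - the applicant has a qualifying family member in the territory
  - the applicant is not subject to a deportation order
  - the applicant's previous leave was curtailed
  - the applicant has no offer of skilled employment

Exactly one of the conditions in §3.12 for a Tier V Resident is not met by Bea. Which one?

Certified National

§3.4 — Designated Visitor: [the applicant has provided biometric information? yes] OR [the application was made in-country? no] → satisfied.
§3.2 — Critical Entrant: [the applicant's previous leave was not curtailed? no] AND [the applicant has no qualifying family member in the territory? no] AND [not a Designated Visitor (§3.4)? no] → not satisfied.
§3.8 — Tier V National: [the applicant holds a valid certificate of sponsorship? no] AND [the applicant is not subject to a deportation order? yes] → not satisfied.
§3.7 — Relevant Visitor: [Critical Entrant (§3.2)? no] OR [Tier V National (§3.8)? no] → not satisfied.
§3.9 — Scheduled Resident: [the application was made in-country? no] AND [not a Relevant Visitor (§3.7)? yes] → not satisfied.
§3.1 — Relevant Resident: [the applicant is a national of a visa-waiver state? no] OR [the applicant holds comprehensive sickness insurance? no] OR [the applicant has an offer of skilled employment? no] → not satisfied.
§3.3 — Qualifying Visitor: [the applicant has an offer of skilled employment? no] OR [Relevant Resident (§3.1)? no] OR [the applicant has demonstrated the required language proficiency? no] → not satisfied.
§3.10 — Class-R Visitor: [the applicant has provided biometric information? yes] OR [the applicant has a qualifying family member in the territory? yes] → satisfied.
§3.11 — Designated Entrant: [Qualifying Visitor (§3.3)? no] AND [Class-R Visitor (§3.10)? yes] → not satisfied.
§3.6 — Certified National: [Scheduled Resident (§3.9)? no] OR [Designated Entrant (§3.11)? no] → not satisfied.
§3.12 — Tier V Resident: [the applicant is not a national of a visa-waiver state? yes] AND [Certified National (§3.6)? no] → not satisfied.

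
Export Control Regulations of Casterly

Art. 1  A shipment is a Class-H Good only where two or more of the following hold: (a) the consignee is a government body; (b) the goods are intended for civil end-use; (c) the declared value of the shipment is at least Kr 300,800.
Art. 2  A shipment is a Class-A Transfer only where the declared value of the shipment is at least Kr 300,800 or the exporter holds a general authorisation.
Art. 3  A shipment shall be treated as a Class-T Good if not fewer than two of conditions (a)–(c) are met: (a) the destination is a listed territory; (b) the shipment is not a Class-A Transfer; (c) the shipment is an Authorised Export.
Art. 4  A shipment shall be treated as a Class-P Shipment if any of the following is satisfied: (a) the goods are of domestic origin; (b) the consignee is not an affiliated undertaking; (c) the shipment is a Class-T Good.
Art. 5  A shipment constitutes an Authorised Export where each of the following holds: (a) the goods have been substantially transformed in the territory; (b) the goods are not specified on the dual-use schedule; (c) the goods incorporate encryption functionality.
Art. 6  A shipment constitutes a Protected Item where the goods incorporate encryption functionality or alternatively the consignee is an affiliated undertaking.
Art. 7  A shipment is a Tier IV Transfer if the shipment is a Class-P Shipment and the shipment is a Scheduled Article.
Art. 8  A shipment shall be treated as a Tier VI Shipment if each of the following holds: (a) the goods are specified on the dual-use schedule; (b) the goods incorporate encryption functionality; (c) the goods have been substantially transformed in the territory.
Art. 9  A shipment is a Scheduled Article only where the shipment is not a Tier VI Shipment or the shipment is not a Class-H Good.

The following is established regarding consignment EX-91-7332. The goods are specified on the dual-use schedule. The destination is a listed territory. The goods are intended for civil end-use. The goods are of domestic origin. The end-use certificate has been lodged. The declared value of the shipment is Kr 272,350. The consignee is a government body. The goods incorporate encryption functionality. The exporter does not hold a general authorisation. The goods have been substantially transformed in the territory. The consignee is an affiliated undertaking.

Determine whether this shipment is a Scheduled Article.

article 8 — Tier VI Shipment: [the goods are specified on the dual-use schedule? yes] AND [the goods incorporate encryption functionality? yes] AND [the goods have been substantially transformed in the territory? yes] → satisfied.
article 1 — Class-H Good: the consignee is a government body? yes; the goods are intended for civil end-use? yes; declared value of the shipment: Kr 272,350 ≥ Kr 300,800? no — 2 of 3 hold (need ≥2) → satisfied.
article 9 — Scheduled Article: [not a Tier VI Shipment (article 8)? no] OR [not a Class-H Good (article 1)? no] → not satisfied.

No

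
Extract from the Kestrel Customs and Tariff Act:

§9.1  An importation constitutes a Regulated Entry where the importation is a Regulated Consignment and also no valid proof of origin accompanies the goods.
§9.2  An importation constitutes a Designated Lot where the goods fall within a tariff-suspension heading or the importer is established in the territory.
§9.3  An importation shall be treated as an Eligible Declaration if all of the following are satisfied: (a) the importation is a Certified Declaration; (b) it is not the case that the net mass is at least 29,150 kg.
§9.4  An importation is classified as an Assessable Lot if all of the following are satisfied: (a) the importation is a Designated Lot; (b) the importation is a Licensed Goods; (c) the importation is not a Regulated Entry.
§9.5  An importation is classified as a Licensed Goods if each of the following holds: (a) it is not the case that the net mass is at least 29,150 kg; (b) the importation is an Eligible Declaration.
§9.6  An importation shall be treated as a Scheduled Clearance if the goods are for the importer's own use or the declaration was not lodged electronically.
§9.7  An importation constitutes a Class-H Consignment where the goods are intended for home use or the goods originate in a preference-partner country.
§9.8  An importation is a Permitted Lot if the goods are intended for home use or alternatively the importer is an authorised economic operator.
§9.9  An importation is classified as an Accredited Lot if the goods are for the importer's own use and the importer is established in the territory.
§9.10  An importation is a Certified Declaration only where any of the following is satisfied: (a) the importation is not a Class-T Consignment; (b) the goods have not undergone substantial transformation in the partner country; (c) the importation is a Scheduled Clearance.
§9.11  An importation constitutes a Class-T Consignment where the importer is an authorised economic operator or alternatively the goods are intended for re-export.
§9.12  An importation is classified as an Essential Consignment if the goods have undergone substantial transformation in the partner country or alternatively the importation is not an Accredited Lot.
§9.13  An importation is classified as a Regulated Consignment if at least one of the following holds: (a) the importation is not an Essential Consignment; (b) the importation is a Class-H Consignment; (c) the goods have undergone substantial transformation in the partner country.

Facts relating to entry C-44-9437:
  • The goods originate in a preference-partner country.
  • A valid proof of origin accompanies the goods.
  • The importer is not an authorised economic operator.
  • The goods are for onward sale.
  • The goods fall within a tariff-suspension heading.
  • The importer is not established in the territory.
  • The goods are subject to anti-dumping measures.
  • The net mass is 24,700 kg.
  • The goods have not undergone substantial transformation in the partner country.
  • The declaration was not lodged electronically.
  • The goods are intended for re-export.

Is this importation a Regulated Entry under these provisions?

Under §9.9: the goods are for the importer's own use? no; and the importer is established in the territory? no. So the importation is not an Accredited Lot.
Under §9.12: the goods have undergone substantial transformation in the partner country? no; or not an Accredited Lot (§9.9)? yes. So the importation is an Essential Consignment.
Under §9.7: the goods are intended for home use? no; or the goods originate in a preference-partner country? yes. So the importation is a Class-H Consignment.
Under §9.13: not an Essential Consignment (§9.12)? no; or Class-H Consignment (§9.7)? yes; or the goods have undergone substantial transformation in the partner country? no. So the importation is a Regulated Consignment.
Under §9.1: Regulated Consignment (§9.13)? yes; and no valid proof of origin accompanies the goods? no. So the importation is not a Regulated Entry.

No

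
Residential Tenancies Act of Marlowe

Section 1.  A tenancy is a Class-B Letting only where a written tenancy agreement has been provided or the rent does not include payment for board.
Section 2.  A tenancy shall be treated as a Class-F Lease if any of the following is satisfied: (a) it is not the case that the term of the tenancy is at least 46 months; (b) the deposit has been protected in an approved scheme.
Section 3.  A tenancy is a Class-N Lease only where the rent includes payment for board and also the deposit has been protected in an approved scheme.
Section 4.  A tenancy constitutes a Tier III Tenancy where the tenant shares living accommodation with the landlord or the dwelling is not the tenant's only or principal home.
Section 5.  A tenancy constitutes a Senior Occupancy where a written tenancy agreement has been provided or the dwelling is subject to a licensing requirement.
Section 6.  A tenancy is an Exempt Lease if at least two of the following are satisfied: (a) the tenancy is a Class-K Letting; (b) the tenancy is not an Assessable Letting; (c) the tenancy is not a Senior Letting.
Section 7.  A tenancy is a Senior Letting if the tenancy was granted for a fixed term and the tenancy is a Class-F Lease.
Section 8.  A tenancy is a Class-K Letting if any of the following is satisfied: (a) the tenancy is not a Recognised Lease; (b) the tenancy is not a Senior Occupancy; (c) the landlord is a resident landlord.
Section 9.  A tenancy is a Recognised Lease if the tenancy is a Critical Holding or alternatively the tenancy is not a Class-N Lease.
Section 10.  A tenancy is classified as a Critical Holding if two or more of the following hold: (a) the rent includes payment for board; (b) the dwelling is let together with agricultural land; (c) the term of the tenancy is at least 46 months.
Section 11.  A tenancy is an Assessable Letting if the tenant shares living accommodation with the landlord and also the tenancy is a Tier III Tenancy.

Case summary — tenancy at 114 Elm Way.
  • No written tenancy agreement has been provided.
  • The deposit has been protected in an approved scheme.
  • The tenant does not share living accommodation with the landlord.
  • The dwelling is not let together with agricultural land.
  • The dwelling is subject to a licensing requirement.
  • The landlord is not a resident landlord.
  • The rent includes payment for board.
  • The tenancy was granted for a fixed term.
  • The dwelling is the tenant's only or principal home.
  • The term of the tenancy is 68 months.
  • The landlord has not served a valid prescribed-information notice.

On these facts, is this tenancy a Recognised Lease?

Yes

section 10 — Critical Holding: the rent includes payment for board? yes; the dwelling is let together with agricultural land? no; term of the tenancy: 68 months ≥ 46 months? yes — 2 of 3 hold (need ≥2) → satisfied.
section 3 — Class-N Lease: [the rent includes payment for board? yes] AND [the deposit has been protected in an approved scheme? yes] → satisfied.
section 9 — Recognised Lease: [Critical Holding (section 10)? yes] OR [not a Class-N Lease (section 3)? no] → satisfied.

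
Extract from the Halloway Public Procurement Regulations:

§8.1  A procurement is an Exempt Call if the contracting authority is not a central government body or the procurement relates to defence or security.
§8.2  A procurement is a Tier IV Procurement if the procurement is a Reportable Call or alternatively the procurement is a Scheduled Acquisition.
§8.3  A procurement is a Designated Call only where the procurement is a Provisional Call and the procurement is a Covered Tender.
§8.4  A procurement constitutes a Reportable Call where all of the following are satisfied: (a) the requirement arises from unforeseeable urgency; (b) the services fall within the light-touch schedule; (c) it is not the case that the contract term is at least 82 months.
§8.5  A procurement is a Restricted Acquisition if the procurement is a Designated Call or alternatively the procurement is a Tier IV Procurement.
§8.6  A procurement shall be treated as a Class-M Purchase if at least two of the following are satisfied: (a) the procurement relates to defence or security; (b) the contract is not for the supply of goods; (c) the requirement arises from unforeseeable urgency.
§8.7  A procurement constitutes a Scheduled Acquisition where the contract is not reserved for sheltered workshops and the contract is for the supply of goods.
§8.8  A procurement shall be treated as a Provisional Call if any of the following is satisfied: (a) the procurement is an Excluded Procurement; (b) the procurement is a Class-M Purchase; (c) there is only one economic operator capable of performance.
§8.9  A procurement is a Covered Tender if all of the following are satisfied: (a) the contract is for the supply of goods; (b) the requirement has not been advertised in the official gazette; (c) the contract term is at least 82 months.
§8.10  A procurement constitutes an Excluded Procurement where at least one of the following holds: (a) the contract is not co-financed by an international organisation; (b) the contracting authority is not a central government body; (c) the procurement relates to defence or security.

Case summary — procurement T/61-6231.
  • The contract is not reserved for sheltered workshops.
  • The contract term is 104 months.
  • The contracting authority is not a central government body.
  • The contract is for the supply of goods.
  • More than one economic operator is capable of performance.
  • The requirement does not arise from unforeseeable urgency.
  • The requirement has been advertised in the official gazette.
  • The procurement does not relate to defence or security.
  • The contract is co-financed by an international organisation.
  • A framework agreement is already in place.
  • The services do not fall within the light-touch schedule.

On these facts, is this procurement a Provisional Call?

Yes

§8.10 — Excluded Procurement: [the contract is not co-financed by an international organisation? no] OR [the contracting authority is not a central government body? yes] OR [the procurement relates to defence or security? no] → satisfied.
§8.6 — Class-M Purchase: the procurement relates to defence or security? no; the contract is not for the supply of goods? no; the requirement arises from unforeseeable urgency? no — 0 of 3 hold (need ≥2) → not satisfied.
§8.8 — Provisional Call: [Excluded Procurement (§8.10)? yes] OR [Class-M Purchase (§8.6)? no] OR [there is only one economic operator capable of performance? no] → satisfied.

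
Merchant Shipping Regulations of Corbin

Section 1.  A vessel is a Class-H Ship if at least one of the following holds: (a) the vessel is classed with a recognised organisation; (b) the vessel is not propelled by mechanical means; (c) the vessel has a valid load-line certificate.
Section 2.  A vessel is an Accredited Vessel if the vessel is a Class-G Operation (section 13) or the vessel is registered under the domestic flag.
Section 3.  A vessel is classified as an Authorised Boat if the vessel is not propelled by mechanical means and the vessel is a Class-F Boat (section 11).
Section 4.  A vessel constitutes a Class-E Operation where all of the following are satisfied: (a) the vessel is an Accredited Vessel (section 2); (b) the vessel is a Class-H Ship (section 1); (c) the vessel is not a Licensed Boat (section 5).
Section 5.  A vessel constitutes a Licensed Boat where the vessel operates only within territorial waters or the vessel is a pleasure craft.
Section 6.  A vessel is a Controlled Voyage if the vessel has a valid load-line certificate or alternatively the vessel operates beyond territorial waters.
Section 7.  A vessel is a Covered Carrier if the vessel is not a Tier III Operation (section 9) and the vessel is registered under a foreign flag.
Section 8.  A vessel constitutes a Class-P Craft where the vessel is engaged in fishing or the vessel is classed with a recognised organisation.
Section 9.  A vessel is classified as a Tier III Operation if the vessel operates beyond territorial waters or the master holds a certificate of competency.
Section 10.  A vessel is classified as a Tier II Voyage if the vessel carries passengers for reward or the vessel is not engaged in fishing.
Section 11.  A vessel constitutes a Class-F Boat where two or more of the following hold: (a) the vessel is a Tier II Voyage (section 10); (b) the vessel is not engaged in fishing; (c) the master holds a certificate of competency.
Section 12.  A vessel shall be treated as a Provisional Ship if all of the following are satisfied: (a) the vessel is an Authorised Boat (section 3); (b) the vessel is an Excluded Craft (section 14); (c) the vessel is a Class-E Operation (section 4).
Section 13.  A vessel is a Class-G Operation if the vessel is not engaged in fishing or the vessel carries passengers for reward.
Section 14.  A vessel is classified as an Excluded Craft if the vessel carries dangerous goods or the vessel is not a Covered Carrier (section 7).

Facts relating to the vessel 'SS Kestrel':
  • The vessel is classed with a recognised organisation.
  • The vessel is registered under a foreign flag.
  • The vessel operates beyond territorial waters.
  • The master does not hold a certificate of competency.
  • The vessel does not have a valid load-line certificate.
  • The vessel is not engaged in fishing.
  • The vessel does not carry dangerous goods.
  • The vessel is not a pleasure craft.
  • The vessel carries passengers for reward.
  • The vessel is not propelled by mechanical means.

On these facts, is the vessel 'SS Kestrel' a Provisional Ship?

Yes

Under section 10: the vessel carries passengers for reward? yes; or the vessel is not engaged in fishing? yes. So the vessel is a Tier II Voyage.
Under section 11: Tier II Voyage (section 10)? yes; the vessel is not engaged in fishing? yes; the master holds a certificate of competency? no — 2 of 3 hold (need ≥2) → satisfied.
Under section 3: the vessel is not propelled by mechanical means? yes; and Class-F Boat (section 11)? yes. So the vessel is an Authorised Boat.
Under section 9: the vessel operates beyond territorial waters? yes; or the master holds a certificate of competency? no. So the vessel is a Tier III Operation.
Under section 7: not a Tier III Operation (section 9)? no; and the vessel is registered under a foreign flag? yes. So the vessel is not a Covered Carrier.
Under section 14: the vessel carries dangerous goods? no; or not a Covered Carrier (section 7)? yes. So the vessel is an Excluded Craft.
Under section 13: the vessel is not engaged in fishing? yes; or the vessel carries passengers for reward? yes. So the vessel is a Class-G Operation.
Under section 2: Class-G Operation (section 13)? yes; or the vessel is registered under the domestic flag? no. So the vessel is an Accredited Vessel.
Under section 1: the vessel is classed with a recognised organisation? yes; or the vessel is not propelled by mechanical means? yes; or the vessel has a valid load-line certificate? no. So the vessel is a Class-H Ship.
Under section 5: the vessel operates only within territorial waters? no; or the vessel is a pleasure craft? no. So the vessel is not a Licensed Boat.
Under section 4: Accredited Vessel (section 2)? yes; and Class-H Ship (section 1)? yes; and not a Licensed Boat (section 5)? yes. So the vessel is a Class-E Operation.
Under section 12: Authorised Boat (section 3)? yes; and Excluded Craft (section 14)? yes; and Class-E Operation (section 4)? yes. So the vessel is a Provisional Ship.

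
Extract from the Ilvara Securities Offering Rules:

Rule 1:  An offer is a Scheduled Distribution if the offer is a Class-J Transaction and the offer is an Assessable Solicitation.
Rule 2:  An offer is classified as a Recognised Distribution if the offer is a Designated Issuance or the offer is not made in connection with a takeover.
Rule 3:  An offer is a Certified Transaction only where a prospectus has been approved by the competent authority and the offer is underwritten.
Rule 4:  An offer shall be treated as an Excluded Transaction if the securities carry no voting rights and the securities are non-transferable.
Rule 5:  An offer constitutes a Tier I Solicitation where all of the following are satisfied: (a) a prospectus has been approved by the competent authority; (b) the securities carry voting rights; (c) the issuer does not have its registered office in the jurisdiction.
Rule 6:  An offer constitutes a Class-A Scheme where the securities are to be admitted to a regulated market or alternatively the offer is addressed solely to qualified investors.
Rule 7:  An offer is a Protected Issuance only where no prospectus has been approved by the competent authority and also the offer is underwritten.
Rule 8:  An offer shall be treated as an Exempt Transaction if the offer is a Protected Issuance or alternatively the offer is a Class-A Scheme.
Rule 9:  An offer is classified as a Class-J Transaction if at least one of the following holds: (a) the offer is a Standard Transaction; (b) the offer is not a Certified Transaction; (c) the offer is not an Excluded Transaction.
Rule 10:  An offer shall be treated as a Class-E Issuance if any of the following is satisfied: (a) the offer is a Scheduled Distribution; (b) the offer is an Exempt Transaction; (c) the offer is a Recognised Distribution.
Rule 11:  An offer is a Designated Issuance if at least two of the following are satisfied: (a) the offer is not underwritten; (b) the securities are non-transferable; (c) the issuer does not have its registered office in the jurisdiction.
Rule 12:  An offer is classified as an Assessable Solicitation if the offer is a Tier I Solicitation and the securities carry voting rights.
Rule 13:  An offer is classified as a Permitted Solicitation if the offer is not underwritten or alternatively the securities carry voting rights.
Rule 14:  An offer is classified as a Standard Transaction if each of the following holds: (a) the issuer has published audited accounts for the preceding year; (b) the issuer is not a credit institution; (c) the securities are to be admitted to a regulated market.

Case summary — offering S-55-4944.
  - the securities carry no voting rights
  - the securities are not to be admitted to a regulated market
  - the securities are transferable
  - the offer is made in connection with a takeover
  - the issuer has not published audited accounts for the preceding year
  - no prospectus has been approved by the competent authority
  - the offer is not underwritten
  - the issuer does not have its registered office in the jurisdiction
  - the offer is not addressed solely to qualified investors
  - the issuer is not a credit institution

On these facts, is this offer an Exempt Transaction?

rule 7 — Protected Issuance: [no prospectus has been approved by the competent authority? yes] AND [the offer is underwritten? no] → not satisfied.
rule 6 — Class-A Scheme: [the securities are to be admitted to a regulated market? no] OR [the offer is addressed solely to qualified investors? no] → not satisfied.
rule 8 — Exempt Transaction: [Protected Issuance (rule 7)? no] OR [Class-A Scheme (rule 6)? no] → not satisfied.

No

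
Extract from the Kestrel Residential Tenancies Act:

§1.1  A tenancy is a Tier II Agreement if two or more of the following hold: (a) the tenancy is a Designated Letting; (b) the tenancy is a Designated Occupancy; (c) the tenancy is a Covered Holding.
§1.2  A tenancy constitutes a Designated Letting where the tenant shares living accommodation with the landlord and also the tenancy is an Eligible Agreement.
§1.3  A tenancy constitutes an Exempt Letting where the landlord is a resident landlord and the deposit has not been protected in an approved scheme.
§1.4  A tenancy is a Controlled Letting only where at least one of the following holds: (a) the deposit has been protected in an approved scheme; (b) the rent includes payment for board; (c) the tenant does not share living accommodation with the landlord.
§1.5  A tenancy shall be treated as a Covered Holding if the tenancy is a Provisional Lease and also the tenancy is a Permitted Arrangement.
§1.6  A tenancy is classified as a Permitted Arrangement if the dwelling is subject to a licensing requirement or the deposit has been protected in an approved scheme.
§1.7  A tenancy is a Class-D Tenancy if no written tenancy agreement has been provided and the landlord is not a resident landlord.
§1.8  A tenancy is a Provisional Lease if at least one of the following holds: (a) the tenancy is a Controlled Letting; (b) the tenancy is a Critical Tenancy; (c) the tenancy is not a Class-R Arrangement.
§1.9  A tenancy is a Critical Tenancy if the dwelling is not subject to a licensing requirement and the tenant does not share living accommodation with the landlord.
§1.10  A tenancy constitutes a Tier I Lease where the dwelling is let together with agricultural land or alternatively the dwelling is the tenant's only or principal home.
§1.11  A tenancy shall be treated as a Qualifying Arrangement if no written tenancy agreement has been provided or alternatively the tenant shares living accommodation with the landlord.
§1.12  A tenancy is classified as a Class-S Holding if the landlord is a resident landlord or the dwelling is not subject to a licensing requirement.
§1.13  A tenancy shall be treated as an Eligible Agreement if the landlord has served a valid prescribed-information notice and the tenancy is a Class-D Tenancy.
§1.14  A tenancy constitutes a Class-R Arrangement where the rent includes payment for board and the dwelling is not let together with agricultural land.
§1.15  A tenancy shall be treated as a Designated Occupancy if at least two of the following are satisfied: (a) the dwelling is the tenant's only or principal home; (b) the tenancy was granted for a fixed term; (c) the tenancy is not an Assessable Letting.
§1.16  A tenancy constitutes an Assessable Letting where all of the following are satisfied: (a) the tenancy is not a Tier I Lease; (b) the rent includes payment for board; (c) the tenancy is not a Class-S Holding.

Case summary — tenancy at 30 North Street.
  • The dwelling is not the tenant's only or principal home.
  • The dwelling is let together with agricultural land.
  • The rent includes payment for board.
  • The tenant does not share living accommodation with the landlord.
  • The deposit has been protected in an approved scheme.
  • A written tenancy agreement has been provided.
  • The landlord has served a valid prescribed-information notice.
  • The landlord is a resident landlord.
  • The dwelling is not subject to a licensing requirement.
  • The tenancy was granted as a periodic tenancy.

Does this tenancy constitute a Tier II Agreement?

No

§1.7 — Class-D Tenancy: [no written tenancy agreement has been provided? no] AND [the landlord is not a resident landlord? no] → not satisfied.
§1.13 — Eligible Agreement: [the landlord has served a valid prescribed-information notice? yes] AND [Class-D Tenancy (§1.7)? no] → not satisfied.
§1.2 — Designated Letting: [the tenant shares living accommodation with the landlord? no] AND [Eligible Agreement (§1.13)? no] → not satisfied.
§1.10 — Tier I Lease: [the dwelling is let together with agricultural land? yes] OR [the dwelling is the tenant's only or principal home? no] → satisfied.
§1.12 — Class-S Holding: [the landlord is a resident landlord? yes] OR [the dwelling is not subject to a licensing requirement? yes] → satisfied.
§1.16 — Assessable Letting: [not a Tier I Lease (§1.10)? no] AND [the rent includes payment for board? yes] AND [not a Class-S Holding (§1.12)? no] → not satisfied.
§1.15 — Designated Occupancy: the dwelling is the tenant's only or principal home? no; the tenancy was granted for a fixed term? no; not an Assessable Letting (§1.16)? yes — 1 of 3 hold (need ≥2) → not satisfied.
§1.4 — Controlled Letting: [the deposit has been protected in an approved scheme? yes] OR [the rent includes payment for board? yes] OR [the tenant does not share living accommodation with the landlord? yes] → satisfied.
§1.9 — Critical Tenancy: [the dwelling is not subject to a licensing requirement? yes] AND [the tenant does not share living accommodation with the landlord? yes] → satisfied.
§1.14 — Class-R Arrangement: [the rent includes payment for board? yes] AND [the dwelling is not let together with agricultural land? no] → not satisfied.
§1.8 — Provisional Lease: [Controlled Letting (§1.4)? yes] OR [Critical Tenancy (§1.9)? yes] OR [not a Class-R Arrangement (§1.14)? yes] → satisfied.
§1.6 — Permitted Arrangement: [the dwelling is subject to a licensing requirement? no] OR [the deposit has been protected in an approved scheme? yes] → satisfied.
§1.5 — Covered Holding: [Provisional Lease (§1.8)? yes] AND [Permitted Arrangement (§1.6)? yes] → satisfied.
§1.1 — Tier II Agreement: Designated Letting (§1.2)? no; Designated Occupancy (§1.15)? no; Covered Holding (§1.5)? yes — 1 of 3 hold (need ≥2) → not satisfied.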